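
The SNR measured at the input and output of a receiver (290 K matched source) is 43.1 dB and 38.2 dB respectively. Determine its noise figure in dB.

NF (dB) = SNR_in(dB) − SNR_out(dB) when the source is at T₀
NF = 43.1 − 38.2 = 4.9 dB

4.9 dB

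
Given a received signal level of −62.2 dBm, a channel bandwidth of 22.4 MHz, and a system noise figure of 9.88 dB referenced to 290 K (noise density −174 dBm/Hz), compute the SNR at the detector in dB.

Noise floor: N = −174 + 10 log₁₀(B) + NF
10 log₁₀(2.24×10⁷) = 73.5 dB
N = −174 + 73.5 + 9.88 = −90.62 dBm
SNR = P_sig − N = −62.2 − (−90.62) = 28.42 dB → 28.4 dB

28.4 dB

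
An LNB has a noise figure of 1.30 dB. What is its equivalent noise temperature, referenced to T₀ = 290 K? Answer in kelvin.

F = 10^(1.30/10) = 1.34896
T_e = (F − 1)·T₀ = (1.34896 − 1) × 290 = 101 K

101 K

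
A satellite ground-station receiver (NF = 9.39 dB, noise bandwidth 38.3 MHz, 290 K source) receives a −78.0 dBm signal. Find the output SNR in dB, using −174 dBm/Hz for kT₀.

Noise floor: N = −174 + 10 log₁₀(B) + NF
10 log₁₀(3.83×10⁷) = 75.83 dB
N = −174 + 75.83 + 9.39 = −88.78 dBm
SNR = P_sig − N = −78.0 − (−88.78) = 10.78 dB → 10.8 dB

10.8 dB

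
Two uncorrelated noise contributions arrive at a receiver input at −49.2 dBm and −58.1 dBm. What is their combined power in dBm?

Convert to linear, add, convert back:
P₁ = 1.20×10⁻⁸ W, P₂ = 1.55×10⁻⁹ W
P_tot = 1.36×10⁻⁸ W → 10 log₁₀(P_tot / 10⁻³) = −48.7 dBm

−48.7 dBm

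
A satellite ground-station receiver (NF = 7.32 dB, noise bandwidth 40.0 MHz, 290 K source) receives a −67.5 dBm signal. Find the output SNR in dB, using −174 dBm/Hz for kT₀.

23.2 dB

Noise floor: N = −174 + 10 log₁₀(B) + NF
10 log₁₀(4.00×10⁷) = 76.02 dB
N = −174 + 76.02 + 7.32 = −90.66 dBm
SNR = P_sig − N = −67.5 − (−90.66) = 23.16 dB → 23.2 dB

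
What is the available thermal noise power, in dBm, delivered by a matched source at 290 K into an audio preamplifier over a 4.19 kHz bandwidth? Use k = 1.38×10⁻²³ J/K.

P_n = kTB = 1.38×10⁻²³ × 290 × 4.19×10³ = 1.68×10⁻¹⁷ W
In dBm: 10 log₁₀(1.68×10⁻¹⁷ / 10⁻³) = −137.8 dBm

−137.8 dBm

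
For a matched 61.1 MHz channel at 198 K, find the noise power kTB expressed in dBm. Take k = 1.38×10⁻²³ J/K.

−97.8 dBm

P_n = kTB = 1.38×10⁻²³ × 198 × 6.11×10⁷ = 1.67×10⁻¹³ W
In dBm: 10 log₁₀(1.67×10⁻¹³ / 10⁻³) = −97.8 dBm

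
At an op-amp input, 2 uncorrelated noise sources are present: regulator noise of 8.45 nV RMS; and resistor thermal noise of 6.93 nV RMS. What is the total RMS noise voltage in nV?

Uncorrelated sources add in power (mean-square): V_tot = √(ΣV_i²)
V_tot = √[(8.45×10⁻⁹)² + (6.93×10⁻⁹)²] = 1.09×10⁻⁸ V = 10.9 nV

10.9 nV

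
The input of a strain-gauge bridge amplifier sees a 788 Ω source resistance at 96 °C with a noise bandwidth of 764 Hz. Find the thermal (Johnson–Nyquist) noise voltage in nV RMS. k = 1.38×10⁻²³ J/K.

111 nV

T = 96 °C + 273.15 = 369.15 K
V_n = √(4kTRB)
4kTRB = 4 × 1.38×10⁻²³ × 369.15 × 7.88×10² × 7.64×10² = 1.23×10⁻¹⁴ V²
V_n = √(1.23×10⁻¹⁴) = 1.11×10⁻⁷ V = 111 nV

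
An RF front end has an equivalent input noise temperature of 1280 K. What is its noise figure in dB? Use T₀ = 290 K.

7.34 dB

F = 1 + T_e/T₀ = 1 + 1280/290 = 5.41379
NF = 10 log₁₀(5.41379) = 7.34 dB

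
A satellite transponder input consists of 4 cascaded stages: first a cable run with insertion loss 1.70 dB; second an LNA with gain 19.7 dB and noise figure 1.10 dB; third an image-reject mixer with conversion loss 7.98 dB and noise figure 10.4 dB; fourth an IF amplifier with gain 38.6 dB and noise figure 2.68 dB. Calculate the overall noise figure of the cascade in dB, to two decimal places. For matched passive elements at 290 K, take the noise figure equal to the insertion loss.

Convert to linear (a loss of L dB is a gain of −L dB): F_i = 10^(NF_i/10), G_i = 10^(G_i,dB/10)
  Stage 1: F_1 = 10^(1.70/10) = 1.479, G_1 = 10^(−1.70/10) = 0.6761
  Stage 2: F_2 = 10^(1.10/10) = 1.288, G_2 = 10^(19.7/10) = 93.33
  Stage 3: F_3 = 10^(10.4/10) = 10.96, G_3 = 10^(−7.98/10) = 0.1592
  Stage 4: F_4 = 10^(2.68/10) = 1.854, G_4 = 10^(38.6/10) = 7244
Friis cascade:
  F = 1.479 + (1.288 − 1)/0.6761 + (10.96 − 1)/63.10 + (1.854 − 1)/10.05 = 2.148
NF = 10 log₁₀(2.148) = 3.32 dB

3.32 dB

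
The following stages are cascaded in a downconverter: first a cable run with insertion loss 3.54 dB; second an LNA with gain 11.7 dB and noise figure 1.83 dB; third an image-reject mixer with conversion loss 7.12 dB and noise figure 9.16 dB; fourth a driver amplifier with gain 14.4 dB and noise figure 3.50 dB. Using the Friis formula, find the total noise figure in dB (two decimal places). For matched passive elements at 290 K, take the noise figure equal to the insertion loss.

7.42 dB

Convert to linear (a loss of L dB is a gain of −L dB): F_i = 10^(NF_i/10), G_i = 10^(G_i,dB/10)
  Stage 1: F_1 = 10^(3.54/10) = 2.259, G_1 = 10^(−3.54/10) = 0.4426
  Stage 2: F_2 = 10^(1.83/10) = 1.524, G_2 = 10^(11.7/10) = 14.79
  Stage 3: F_3 = 10^(9.16/10) = 8.241, G_3 = 10^(−7.12/10) = 0.1941
  Stage 4: F_4 = 10^(3.50/10) = 2.239, G_4 = 10^(14.4/10) = 27.54
Friis cascade:
  F = 2.259 + (1.524 − 1)/0.4426 + (8.241 − 1)/6.546 + (2.239 − 1)/1.271 = 5.525
NF = 10 log₁₀(5.525) = 7.42 dB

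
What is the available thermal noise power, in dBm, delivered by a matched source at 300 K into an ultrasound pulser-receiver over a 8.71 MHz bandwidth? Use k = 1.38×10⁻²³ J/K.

−104.4 dBm

P_n = kTB = 1.38×10⁻²³ × 300 × 8.71×10⁶ = 3.61×10⁻¹⁴ W
In dBm: 10 log₁₀(3.61×10⁻¹⁴ / 10⁻³) = −104.4 dBm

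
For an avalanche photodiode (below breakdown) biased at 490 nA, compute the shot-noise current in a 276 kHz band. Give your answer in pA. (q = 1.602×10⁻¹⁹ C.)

208 pA

I_n = √(2qI·B)
2qI·B = 2 × 1.602×10⁻¹⁹ × 4.90×10⁻⁷ × 2.76×10⁵ = 4.33×10⁻²⁰ A²
I_n = √(4.33×10⁻²⁰) = 2.08×10⁻¹⁰ A = 208 pA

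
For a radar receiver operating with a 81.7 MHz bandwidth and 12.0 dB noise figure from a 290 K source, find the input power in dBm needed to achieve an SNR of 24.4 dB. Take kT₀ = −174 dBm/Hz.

−58.5 dBm

Sensitivity = −174 + 10 log₁₀(B) + NF + SNR_min
= −174 + 79.12 + 12.0 + 24.4
= −58.48 dBm → −58.5 dBm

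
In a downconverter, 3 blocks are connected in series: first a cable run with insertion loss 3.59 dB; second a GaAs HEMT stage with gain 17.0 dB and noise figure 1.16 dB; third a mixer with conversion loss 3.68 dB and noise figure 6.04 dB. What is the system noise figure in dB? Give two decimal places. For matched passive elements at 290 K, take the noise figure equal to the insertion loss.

4.95 dB

Convert to linear (a loss of L dB is a gain of −L dB): F_i = 10^(NF_i/10), G_i = 10^(G_i,dB/10)
  Stage 1: F_1 = 10^(3.59/10) = 2.286, G_1 = 10^(−3.59/10) = 0.4375
  Stage 2: F_2 = 10^(1.16/10) = 1.306, G_2 = 10^(17.0/10) = 50.12
  Stage 3: F_3 = 10^(6.04/10) = 4.018, G_3 = 10^(−3.68/10) = 0.4285
Friis cascade:
  F = 2.286 + (1.306 − 1)/0.4375 + (4.018 − 1)/21.93 = 3.123
NF = 10 log₁₀(3.123) = 4.95 dB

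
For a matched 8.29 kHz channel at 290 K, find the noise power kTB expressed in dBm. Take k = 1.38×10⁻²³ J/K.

P_n = kTB = 1.38×10⁻²³ × 290 × 8.29×10³ = 3.32×10⁻¹⁷ W
In dBm: 10 log₁₀(3.32×10⁻¹⁷ / 10⁻³) = −134.8 dBm

−134.8 dBm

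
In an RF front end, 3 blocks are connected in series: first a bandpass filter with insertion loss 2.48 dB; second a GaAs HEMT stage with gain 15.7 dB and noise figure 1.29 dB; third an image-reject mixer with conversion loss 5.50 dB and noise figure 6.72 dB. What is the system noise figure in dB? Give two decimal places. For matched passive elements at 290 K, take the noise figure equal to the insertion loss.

Convert to linear (a loss of L dB is a gain of −L dB): F_i = 10^(NF_i/10), G_i = 10^(G_i,dB/10)
  Stage 1: F_1 = 10^(2.48/10) = 1.770, G_1 = 10^(−2.48/10) = 0.5649
  Stage 2: F_2 = 10^(1.29/10) = 1.346, G_2 = 10^(15.7/10) = 37.15
  Stage 3: F_3 = 10^(6.72/10) = 4.699, G_3 = 10^(−5.50/10) = 0.2818
Friis cascade:
  F = 1.770 + (1.346 − 1)/0.5649 + (4.699 − 1)/20.99 = 2.559
NF = 10 log₁₀(2.559) = 4.08 dB

4.08 dB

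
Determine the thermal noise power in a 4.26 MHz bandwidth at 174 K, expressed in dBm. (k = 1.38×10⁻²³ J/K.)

P_n = kTB = 1.38×10⁻²³ × 174 × 4.26×10⁶ = 1.02×10⁻¹⁴ W
In dBm: 10 log₁₀(1.02×10⁻¹⁴ / 10⁻³) = −109.9 dBm

−109.9 dBm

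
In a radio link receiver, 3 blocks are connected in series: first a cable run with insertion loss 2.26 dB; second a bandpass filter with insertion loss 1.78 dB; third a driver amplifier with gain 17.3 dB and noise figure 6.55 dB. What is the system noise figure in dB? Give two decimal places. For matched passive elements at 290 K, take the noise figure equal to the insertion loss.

10.59 dB

Convert to linear (a loss of L dB is a gain of −L dB): F_i = 10^(NF_i/10), G_i = 10^(G_i,dB/10)
  Stage 1: F_1 = 10^(2.26/10) = 1.683, G_1 = 10^(−2.26/10) = 0.5943
  Stage 2: F_2 = 10^(1.78/10) = 1.507, G_2 = 10^(−1.78/10) = 0.6637
  Stage 3: F_3 = 10^(6.55/10) = 4.519, G_3 = 10^(17.3/10) = 53.70
Friis cascade:
  F = 1.683 + (1.507 − 1)/0.5943 + (4.519 − 1)/0.3945 = 11.46
NF = 10 log₁₀(11.46) = 10.59 dB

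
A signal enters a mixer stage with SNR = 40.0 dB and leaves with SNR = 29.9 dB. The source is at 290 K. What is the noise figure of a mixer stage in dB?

10.1 dB

NF (dB) = SNR_in(dB) − SNR_out(dB) when the source is at T₀
NF = 40.0 − 29.9 = 10.1 dB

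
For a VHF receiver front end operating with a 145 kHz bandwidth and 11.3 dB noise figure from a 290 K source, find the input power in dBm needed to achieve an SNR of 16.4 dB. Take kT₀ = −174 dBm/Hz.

Sensitivity = −174 + 10 log₁₀(B) + NF + SNR_min
= −174 + 51.61 + 11.3 + 16.4
= −94.69 dBm → −94.7 dBm

−94.7 dBm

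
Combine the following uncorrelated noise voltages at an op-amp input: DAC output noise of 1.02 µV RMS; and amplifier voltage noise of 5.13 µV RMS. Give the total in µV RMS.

5.23 µV

Uncorrelated sources add in power (mean-square): V_tot = √(ΣV_i²)
V_tot = √[(1.02×10⁻⁶)² + (5.13×10⁻⁶)²] = 5.23×10⁻⁶ V = 5.23 µV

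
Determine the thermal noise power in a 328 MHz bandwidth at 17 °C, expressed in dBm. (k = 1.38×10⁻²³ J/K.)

−88.8 dBm

T = 17 °C + 273.15 = 290.15 K
P_n = kTB = 1.38×10⁻²³ × 290.15 × 3.28×10⁸ = 1.31×10⁻¹² W
In dBm: 10 log₁₀(1.31×10⁻¹² / 10⁻³) = −88.8 dBm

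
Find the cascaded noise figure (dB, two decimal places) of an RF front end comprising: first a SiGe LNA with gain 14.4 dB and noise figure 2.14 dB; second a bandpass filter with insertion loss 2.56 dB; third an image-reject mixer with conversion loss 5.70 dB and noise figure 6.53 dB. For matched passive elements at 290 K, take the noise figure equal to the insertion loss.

2.78 dB

Convert to linear (a loss of L dB is a gain of −L dB): F_i = 10^(NF_i/10), G_i = 10^(G_i,dB/10)
  Stage 1: F_1 = 10^(2.14/10) = 1.637, G_1 = 10^(14.4/10) = 27.54
  Stage 2: F_2 = 10^(2.56/10) = 1.803, G_2 = 10^(−2.56/10) = 0.5546
  Stage 3: F_3 = 10^(6.53/10) = 4.498, G_3 = 10^(−5.70/10) = 0.2692
Friis cascade:
  F = 1.637 + (1.803 − 1)/27.54 + (4.498 − 1)/15.28 = 1.895
NF = 10 log₁₀(1.895) = 2.78 dB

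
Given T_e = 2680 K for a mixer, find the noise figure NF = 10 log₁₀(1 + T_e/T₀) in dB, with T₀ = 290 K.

F = 1 + T_e/T₀ = 1 + 2680/290 = 10.2414
NF = 10 log₁₀(10.2414) = 10.10 dB

10.10 dB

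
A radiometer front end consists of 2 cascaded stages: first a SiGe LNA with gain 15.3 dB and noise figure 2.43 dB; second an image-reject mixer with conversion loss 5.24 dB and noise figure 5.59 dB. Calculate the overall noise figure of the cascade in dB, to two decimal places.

Convert to linear (a loss of L dB is a gain of −L dB): F_i = 10^(NF_i/10), G_i = 10^(G_i,dB/10)
  Stage 1: F_1 = 10^(2.43/10) = 1.750, G_1 = 10^(15.3/10) = 33.88
  Stage 2: F_2 = 10^(5.59/10) = 3.622, G_2 = 10^(−5.24/10) = 0.2992
Friis cascade:
  F = 1.750 + (3.622 − 1)/33.88 = 1.827
NF = 10 log₁₀(1.827) = 2.62 dB

2.62 dB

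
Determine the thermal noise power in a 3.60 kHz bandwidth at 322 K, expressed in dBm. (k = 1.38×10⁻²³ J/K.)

P_n = kTB = 1.38×10⁻²³ × 322 × 3.60×10³ = 1.60×10⁻¹⁷ W
In dBm: 10 log₁₀(1.60×10⁻¹⁷ / 10⁻³) = −138.0 dBm

−138.0 dBm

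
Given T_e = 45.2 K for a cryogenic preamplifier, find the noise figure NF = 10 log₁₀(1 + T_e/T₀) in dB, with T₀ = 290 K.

F = 1 + T_e/T₀ = 1 + 45.2/290 = 1.15586
NF = 10 log₁₀(1.15586) = 0.629 dB

0.629 dB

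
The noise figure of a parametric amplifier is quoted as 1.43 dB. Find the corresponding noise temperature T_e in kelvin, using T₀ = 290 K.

113 K

F = 10^(1.43/10) = 1.38995
T_e = (F − 1)·T₀ = (1.38995 − 1) × 290 = 113 K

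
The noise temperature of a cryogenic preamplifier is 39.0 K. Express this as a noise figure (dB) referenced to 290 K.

0.548 dB

F = 1 + T_e/T₀ = 1 + 39.0/290 = 1.13448
NF = 10 log₁₀(1.13448) = 0.548 dB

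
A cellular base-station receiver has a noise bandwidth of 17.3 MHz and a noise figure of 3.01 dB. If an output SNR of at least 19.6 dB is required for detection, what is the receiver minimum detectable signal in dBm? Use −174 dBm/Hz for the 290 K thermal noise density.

−79.0 dBm

Sensitivity = −174 + 10 log₁₀(B) + NF + SNR_min
= −174 + 72.38 + 3.01 + 19.6
= −79.01 dBm → −79.0 dBm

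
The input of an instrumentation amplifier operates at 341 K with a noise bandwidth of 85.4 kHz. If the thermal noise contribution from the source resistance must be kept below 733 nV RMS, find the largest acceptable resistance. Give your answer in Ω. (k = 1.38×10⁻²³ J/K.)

334 Ω

Johnson–Nyquist: V_n = √(4kTRB) ⇒ R = V_n² / (4kTB)
4kTB = 4 × 1.38×10⁻²³ × 341 × 8.54×10⁴ = 1.61×10⁻¹⁵
R = (7.33×10⁻⁷)² / 1.61×10⁻¹⁵ = 3.34×10² Ω = 334 Ω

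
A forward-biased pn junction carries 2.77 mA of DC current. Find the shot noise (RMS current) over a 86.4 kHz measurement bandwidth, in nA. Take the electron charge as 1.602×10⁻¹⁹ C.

I_n = √(2qI·B)
2qI·B = 2 × 1.602×10⁻¹⁹ × 2.77×10⁻³ × 8.64×10⁴ = 7.67×10⁻¹⁷ A²
I_n = √(7.67×10⁻¹⁷) = 8.76×10⁻⁹ A = 8.76 nA

8.76 nA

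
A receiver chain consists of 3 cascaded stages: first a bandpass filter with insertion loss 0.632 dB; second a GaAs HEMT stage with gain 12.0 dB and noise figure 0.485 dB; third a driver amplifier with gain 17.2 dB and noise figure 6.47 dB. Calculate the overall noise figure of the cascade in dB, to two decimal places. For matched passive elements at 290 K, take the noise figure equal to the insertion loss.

Convert to linear (a loss of L dB is a gain of −L dB): F_i = 10^(NF_i/10), G_i = 10^(G_i,dB/10)
  Stage 1: F_1 = 10^(0.632/10) = 1.157, G_1 = 10^(−0.632/10) = 0.8646
  Stage 2: F_2 = 10^(0.485/10) = 1.118, G_2 = 10^(12.0/10) = 15.85
  Stage 3: F_3 = 10^(6.47/10) = 4.436, G_3 = 10^(17.2/10) = 52.48
Friis cascade:
  F = 1.157 + (1.118 − 1)/0.8646 + (4.436 − 1)/13.70 = 1.544
NF = 10 log₁₀(1.544) = 1.89 dB

1.89 dB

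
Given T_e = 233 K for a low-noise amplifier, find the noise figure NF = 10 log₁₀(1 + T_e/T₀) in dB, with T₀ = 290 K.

F = 1 + T_e/T₀ = 1 + 233/290 = 1.80345
NF = 10 log₁₀(1.80345) = 2.56 dB

2.56 dB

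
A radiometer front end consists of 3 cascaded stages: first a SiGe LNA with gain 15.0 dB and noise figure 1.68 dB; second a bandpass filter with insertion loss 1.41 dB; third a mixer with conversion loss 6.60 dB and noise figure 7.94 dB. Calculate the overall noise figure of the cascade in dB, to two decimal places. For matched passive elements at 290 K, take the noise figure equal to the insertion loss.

2.34 dB

Convert to linear (a loss of L dB is a gain of −L dB): F_i = 10^(NF_i/10), G_i = 10^(G_i,dB/10)
  Stage 1: F_1 = 10^(1.68/10) = 1.472, G_1 = 10^(15.0/10) = 31.62
  Stage 2: F_2 = 10^(1.41/10) = 1.384, G_2 = 10^(−1.41/10) = 0.7228
  Stage 3: F_3 = 10^(7.94/10) = 6.223, G_3 = 10^(−6.60/10) = 0.2188
Friis cascade:
  F = 1.472 + (1.384 − 1)/31.62 + (6.223 − 1)/22.86 = 1.713
NF = 10 log₁₀(1.713) = 2.34 dB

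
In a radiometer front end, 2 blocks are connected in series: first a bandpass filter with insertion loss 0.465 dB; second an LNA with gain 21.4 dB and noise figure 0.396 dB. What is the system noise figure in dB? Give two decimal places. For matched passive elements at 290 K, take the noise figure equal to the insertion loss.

0.86 dB

Convert to linear (a loss of L dB is a gain of −L dB): F_i = 10^(NF_i/10), G_i = 10^(G_i,dB/10)
  Stage 1: F_1 = 10^(0.465/10) = 1.113, G_1 = 10^(−0.465/10) = 0.8985
  Stage 2: F_2 = 10^(0.396/10) = 1.095, G_2 = 10^(21.4/10) = 138.0
Friis cascade:
  F = 1.113 + (1.095 − 1)/0.8985 = 1.219
NF = 10 log₁₀(1.219) = 0.86 dB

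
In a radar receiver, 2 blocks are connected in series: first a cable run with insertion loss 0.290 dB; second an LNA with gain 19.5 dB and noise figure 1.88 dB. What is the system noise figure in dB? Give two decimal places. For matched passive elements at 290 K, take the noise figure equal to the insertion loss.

2.17 dB

Convert to linear (a loss of L dB is a gain of −L dB): F_i = 10^(NF_i/10), G_i = 10^(G_i,dB/10)
  Stage 1: F_1 = 10^(0.290/10) = 1.069, G_1 = 10^(−0.290/10) = 0.9354
  Stage 2: F_2 = 10^(1.88/10) = 1.542, G_2 = 10^(19.5/10) = 89.13
Friis cascade:
  F = 1.069 + (1.542 − 1)/0.9354 = 1.648
NF = 10 log₁₀(1.648) = 2.17 dB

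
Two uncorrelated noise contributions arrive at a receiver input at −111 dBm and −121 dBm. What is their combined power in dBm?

−110.6 dBm

Convert to linear, add, convert back:
P₁ = 7.94×10⁻¹⁵ W, P₂ = 7.94×10⁻¹⁶ W
P_tot = 8.74×10⁻¹⁵ W → 10 log₁₀(P_tot / 10⁻³) = −110.6 dBm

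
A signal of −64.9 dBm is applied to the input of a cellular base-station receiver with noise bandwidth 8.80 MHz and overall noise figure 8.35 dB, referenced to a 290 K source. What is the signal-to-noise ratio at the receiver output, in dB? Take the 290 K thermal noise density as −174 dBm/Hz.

Noise floor: N = −174 + 10 log₁₀(B) + NF
10 log₁₀(8.80×10⁶) = 69.44 dB
N = −174 + 69.44 + 8.35 = −96.21 dBm
SNR = P_sig − N = −64.9 − (−96.21) = 31.31 dB → 31.3 dB

31.3 dB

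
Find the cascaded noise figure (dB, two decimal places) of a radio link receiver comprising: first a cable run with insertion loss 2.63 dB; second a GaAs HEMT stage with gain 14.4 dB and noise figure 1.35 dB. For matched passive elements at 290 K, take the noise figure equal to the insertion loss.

Convert to linear (a loss of L dB is a gain of −L dB): F_i = 10^(NF_i/10), G_i = 10^(G_i,dB/10)
  Stage 1: F_1 = 10^(2.63/10) = 1.832, G_1 = 10^(−2.63/10) = 0.5458
  Stage 2: F_2 = 10^(1.35/10) = 1.365, G_2 = 10^(14.4/10) = 27.54
Friis cascade:
  F = 1.832 + (1.365 − 1)/0.5458 = 2.500
NF = 10 log₁₀(2.500) = 3.98 dB

3.98 dB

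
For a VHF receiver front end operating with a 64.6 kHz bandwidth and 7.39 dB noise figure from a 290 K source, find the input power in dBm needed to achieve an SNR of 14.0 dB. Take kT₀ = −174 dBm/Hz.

−104.5 dBm

Sensitivity = −174 + 10 log₁₀(B) + NF + SNR_min
= −174 + 48.1 + 7.39 + 14.0
= −104.51 dBm → −104.5 dBm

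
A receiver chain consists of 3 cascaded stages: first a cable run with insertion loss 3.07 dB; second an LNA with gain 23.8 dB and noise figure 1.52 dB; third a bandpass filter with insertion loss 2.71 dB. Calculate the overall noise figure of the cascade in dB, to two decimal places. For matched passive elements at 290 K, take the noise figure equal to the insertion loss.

Convert to linear (a loss of L dB is a gain of −L dB): F_i = 10^(NF_i/10), G_i = 10^(G_i,dB/10)
  Stage 1: F_1 = 10^(3.07/10) = 2.028, G_1 = 10^(−3.07/10) = 0.4932
  Stage 2: F_2 = 10^(1.52/10) = 1.419, G_2 = 10^(23.8/10) = 239.9
  Stage 3: F_3 = 10^(2.71/10) = 1.866, G_3 = 10^(−2.71/10) = 0.5358
Friis cascade:
  F = 2.028 + (1.419 − 1)/0.4932 + (1.866 − 1)/118.3 = 2.885
NF = 10 log₁₀(2.885) = 4.60 dB

4.60 dB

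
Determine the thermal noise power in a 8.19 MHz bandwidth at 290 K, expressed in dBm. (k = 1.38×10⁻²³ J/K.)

−104.8 dBm

P_n = kTB = 1.38×10⁻²³ × 290 × 8.19×10⁶ = 3.28×10⁻¹⁴ W
In dBm: 10 log₁₀(3.28×10⁻¹⁴ / 10⁻³) = −104.8 dBm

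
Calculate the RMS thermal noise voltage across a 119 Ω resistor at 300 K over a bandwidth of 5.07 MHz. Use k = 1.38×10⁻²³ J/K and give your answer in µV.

V_n = √(4kTRB)
4kTRB = 4 × 1.38×10⁻²³ × 300 × 1.19×10² × 5.07×10⁶ = 9.99×10⁻¹² V²
V_n = √(9.99×10⁻¹²) = 3.16×10⁻⁶ V = 3.16 µV

3.16 µV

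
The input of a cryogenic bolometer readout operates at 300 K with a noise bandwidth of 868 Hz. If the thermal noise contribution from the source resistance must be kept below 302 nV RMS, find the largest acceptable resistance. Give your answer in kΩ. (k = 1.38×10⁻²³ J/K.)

Johnson–Nyquist: V_n = √(4kTRB) ⇒ R = V_n² / (4kTB)
4kTB = 4 × 1.38×10⁻²³ × 300 × 8.68×10² = 1.44×10⁻¹⁷
R = (3.02×10⁻⁷)² / 1.44×10⁻¹⁷ = 6.35×10³ Ω = 6.35 kΩ

6.35 kΩ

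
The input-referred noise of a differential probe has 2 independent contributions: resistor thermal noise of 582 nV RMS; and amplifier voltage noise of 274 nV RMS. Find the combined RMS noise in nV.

643 nV

Uncorrelated sources add in power (mean-square): V_tot = √(ΣV_i²)
V_tot = √[(5.82×10⁻⁷)² + (2.74×10⁻⁷)²] = 6.43×10⁻⁷ V = 643 nV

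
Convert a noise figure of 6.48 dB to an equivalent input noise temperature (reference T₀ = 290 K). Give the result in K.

999 K

F = 10^(6.48/10) = 4.44631
T_e = (F − 1)·T₀ = (4.44631 − 1) × 290 = 999 K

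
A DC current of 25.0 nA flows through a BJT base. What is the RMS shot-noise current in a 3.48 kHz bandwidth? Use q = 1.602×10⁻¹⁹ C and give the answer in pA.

5.28 pA

I_n = √(2qI·B)
2qI·B = 2 × 1.602×10⁻¹⁹ × 2.50×10⁻⁸ × 3.48×10³ = 2.79×10⁻²³ A²
I_n = √(2.79×10⁻²³) = 5.28×10⁻¹² A = 5.28 pA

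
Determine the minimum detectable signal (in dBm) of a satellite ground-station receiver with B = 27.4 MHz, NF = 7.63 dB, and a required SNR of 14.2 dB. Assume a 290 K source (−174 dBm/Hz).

−77.8 dBm

Sensitivity = −174 + 10 log₁₀(B) + NF + SNR_min
= −174 + 74.38 + 7.63 + 14.2
= −77.79 dBm → −77.8 dBm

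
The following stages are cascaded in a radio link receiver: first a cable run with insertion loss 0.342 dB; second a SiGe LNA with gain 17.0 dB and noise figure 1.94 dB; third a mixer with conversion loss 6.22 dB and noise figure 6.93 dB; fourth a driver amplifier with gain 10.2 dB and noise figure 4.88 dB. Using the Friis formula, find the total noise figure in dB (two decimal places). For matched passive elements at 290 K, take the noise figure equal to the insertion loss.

2.93 dB

Convert to linear (a loss of L dB is a gain of −L dB): F_i = 10^(NF_i/10), G_i = 10^(G_i,dB/10)
  Stage 1: F_1 = 10^(0.342/10) = 1.082, G_1 = 10^(−0.342/10) = 0.9243
  Stage 2: F_2 = 10^(1.94/10) = 1.563, G_2 = 10^(17.0/10) = 50.12
  Stage 3: F_3 = 10^(6.93/10) = 4.932, G_3 = 10^(−6.22/10) = 0.2388
  Stage 4: F_4 = 10^(4.88/10) = 3.076, G_4 = 10^(10.2/10) = 10.47
Friis cascade:
  F = 1.082 + (1.563 − 1)/0.9243 + (4.932 − 1)/46.32 + (3.076 − 1)/11.06 = 1.964
NF = 10 log₁₀(1.964) = 2.93 dB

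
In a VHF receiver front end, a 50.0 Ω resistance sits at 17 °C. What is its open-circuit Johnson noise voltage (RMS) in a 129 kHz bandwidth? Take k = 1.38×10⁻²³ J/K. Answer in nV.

321 nV

T = 17 °C + 273.15 = 290.15 K
V_n = √(4kTRB)
4kTRB = 4 × 1.38×10⁻²³ × 290.15 × 5.00×10¹ × 1.29×10⁵ = 1.03×10⁻¹³ V²
V_n = √(1.03×10⁻¹³) = 3.21×10⁻⁷ V = 321 nV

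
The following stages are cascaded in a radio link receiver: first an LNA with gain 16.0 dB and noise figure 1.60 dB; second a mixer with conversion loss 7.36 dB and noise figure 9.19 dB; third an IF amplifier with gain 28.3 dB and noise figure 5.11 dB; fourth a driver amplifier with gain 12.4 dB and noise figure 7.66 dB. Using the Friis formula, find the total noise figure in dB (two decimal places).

2.87 dB

Convert to linear (a loss of L dB is a gain of −L dB): F_i = 10^(NF_i/10), G_i = 10^(G_i,dB/10)
  Stage 1: F_1 = 10^(1.60/10) = 1.445, G_1 = 10^(16.0/10) = 39.81
  Stage 2: F_2 = 10^(9.19/10) = 8.299, G_2 = 10^(−7.36/10) = 0.1837
  Stage 3: F_3 = 10^(5.11/10) = 3.243, G_3 = 10^(28.3/10) = 676.1
  Stage 4: F_4 = 10^(7.66/10) = 5.834, G_4 = 10^(12.4/10) = 17.38
Friis cascade:
  F = 1.445 + (8.299 − 1)/39.81 + (3.243 − 1)/7.311 + (5.834 − 1)/4943 = 1.937
NF = 10 log₁₀(1.937) = 2.87 dB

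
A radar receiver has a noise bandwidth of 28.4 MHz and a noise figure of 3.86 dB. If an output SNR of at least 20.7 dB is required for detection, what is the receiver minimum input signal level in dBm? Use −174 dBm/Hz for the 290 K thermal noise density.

Sensitivity = −174 + 10 log₁₀(B) + NF + SNR_min
= −174 + 74.53 + 3.86 + 20.7
= −74.91 dBm → −74.9 dBm

−74.9 dBm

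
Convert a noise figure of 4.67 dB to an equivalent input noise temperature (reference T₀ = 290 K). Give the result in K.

F = 10^(4.67/10) = 2.93089
T_e = (F − 1)·T₀ = (2.93089 − 1) × 290 = 560 K

560 K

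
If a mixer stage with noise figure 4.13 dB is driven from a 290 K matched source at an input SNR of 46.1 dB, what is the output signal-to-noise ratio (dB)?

By definition F = SNR_in/SNR_out, so in dB: SNR_out = SNR_in − NF
SNR_out = 46.1 − 4.13 = 41.97 dB

41.97 dB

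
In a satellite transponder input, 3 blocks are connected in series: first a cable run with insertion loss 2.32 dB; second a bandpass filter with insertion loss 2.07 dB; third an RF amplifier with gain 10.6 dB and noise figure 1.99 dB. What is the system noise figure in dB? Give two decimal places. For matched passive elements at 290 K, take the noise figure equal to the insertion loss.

6.38 dB

Convert to linear (a loss of L dB is a gain of −L dB): F_i = 10^(NF_i/10), G_i = 10^(G_i,dB/10)
  Stage 1: F_1 = 10^(2.32/10) = 1.706, G_1 = 10^(−2.32/10) = 0.5861
  Stage 2: F_2 = 10^(2.07/10) = 1.611, G_2 = 10^(−2.07/10) = 0.6209
  Stage 3: F_3 = 10^(1.99/10) = 1.581, G_3 = 10^(10.6/10) = 11.48
Friis cascade:
  F = 1.706 + (1.611 − 1)/0.5861 + (1.581 − 1)/0.3639 = 4.345
NF = 10 log₁₀(4.345) = 6.38 dB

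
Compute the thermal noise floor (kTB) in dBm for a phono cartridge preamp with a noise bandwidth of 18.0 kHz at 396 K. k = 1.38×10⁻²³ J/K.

−130.1 dBm

P_n = kTB = 1.38×10⁻²³ × 396 × 1.80×10⁴ = 9.84×10⁻¹⁷ W
In dBm: 10 log₁₀(9.84×10⁻¹⁷ / 10⁻³) = −130.1 dBm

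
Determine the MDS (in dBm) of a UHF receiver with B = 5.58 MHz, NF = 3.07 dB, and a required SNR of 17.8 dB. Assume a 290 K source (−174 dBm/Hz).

−85.7 dBm

Sensitivity = −174 + 10 log₁₀(B) + NF + SNR_min
= −174 + 67.47 + 3.07 + 17.8
= −85.66 dBm → −85.7 dBm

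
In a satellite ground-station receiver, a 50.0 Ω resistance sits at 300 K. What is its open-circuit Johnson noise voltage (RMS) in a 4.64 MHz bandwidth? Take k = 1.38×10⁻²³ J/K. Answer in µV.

V_n = √(4kTRB)
4kTRB = 4 × 1.38×10⁻²³ × 300 × 5.00×10¹ × 4.64×10⁶ = 3.84×10⁻¹² V²
V_n = √(3.84×10⁻¹²) = 1.96×10⁻⁶ V = 1.96 µV

1.96 µV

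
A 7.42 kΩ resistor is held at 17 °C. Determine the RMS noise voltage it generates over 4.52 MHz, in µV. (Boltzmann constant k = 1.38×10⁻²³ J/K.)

T = 17 °C + 273.15 = 290.15 K
V_n = √(4kTRB)
4kTRB = 4 × 1.38×10⁻²³ × 290.15 × 7.42×10³ × 4.52×10⁶ = 5.37×10⁻¹⁰ V²
V_n = √(5.37×10⁻¹⁰) = 2.32×10⁻⁵ V = 23.2 µV

23.2 µV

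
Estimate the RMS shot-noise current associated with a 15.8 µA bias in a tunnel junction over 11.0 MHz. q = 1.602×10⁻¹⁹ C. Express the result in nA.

7.46 nA

I_n = √(2qI·B)
2qI·B = 2 × 1.602×10⁻¹⁹ × 1.58×10⁻⁵ × 1.10×10⁷ = 5.57×10⁻¹⁷ A²
I_n = √(5.57×10⁻¹⁷) = 7.46×10⁻⁹ A = 7.46 nA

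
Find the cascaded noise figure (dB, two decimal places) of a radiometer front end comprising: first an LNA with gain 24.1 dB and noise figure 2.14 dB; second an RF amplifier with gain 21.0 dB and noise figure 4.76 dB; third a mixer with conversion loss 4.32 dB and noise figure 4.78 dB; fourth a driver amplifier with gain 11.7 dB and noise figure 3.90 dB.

2.16 dB

Convert to linear (a loss of L dB is a gain of −L dB): F_i = 10^(NF_i/10), G_i = 10^(G_i,dB/10)
  Stage 1: F_1 = 10^(2.14/10) = 1.637, G_1 = 10^(24.1/10) = 257.0
  Stage 2: F_2 = 10^(4.76/10) = 2.992, G_2 = 10^(21.0/10) = 125.9
  Stage 3: F_3 = 10^(4.78/10) = 3.006, G_3 = 10^(−4.32/10) = 0.3698
  Stage 4: F_4 = 10^(3.90/10) = 2.455, G_4 = 10^(11.7/10) = 14.79
Friis cascade:
  F = 1.637 + (2.992 − 1)/257.0 + (3.006 − 1)/3.236×10⁴ + (2.455 − 1)/1.197×10⁴ = 1.645
NF = 10 log₁₀(1.645) = 2.16 dB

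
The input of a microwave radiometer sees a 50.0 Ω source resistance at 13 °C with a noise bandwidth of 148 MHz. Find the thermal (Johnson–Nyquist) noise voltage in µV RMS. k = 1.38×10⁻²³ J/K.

T = 13 °C + 273.15 = 286.15 K
V_n = √(4kTRB)
4kTRB = 4 × 1.38×10⁻²³ × 286.15 × 5.00×10¹ × 1.48×10⁸ = 1.17×10⁻¹⁰ V²
V_n = √(1.17×10⁻¹⁰) = 1.08×10⁻⁵ V = 10.8 µV

10.8 µV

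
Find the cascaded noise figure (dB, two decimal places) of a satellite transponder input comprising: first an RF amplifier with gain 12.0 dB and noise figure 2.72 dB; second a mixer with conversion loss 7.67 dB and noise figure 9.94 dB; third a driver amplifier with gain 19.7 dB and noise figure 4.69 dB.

4.98 dB

Convert to linear (a loss of L dB is a gain of −L dB): F_i = 10^(NF_i/10), G_i = 10^(G_i,dB/10)
  Stage 1: F_1 = 10^(2.72/10) = 1.871, G_1 = 10^(12.0/10) = 15.85
  Stage 2: F_2 = 10^(9.94/10) = 9.863, G_2 = 10^(−7.67/10) = 0.1710
  Stage 3: F_3 = 10^(4.69/10) = 2.944, G_3 = 10^(19.7/10) = 93.33
Friis cascade:
  F = 1.871 + (9.863 − 1)/15.85 + (2.944 − 1)/2.710 = 3.147
NF = 10 log₁₀(3.147) = 4.98 dB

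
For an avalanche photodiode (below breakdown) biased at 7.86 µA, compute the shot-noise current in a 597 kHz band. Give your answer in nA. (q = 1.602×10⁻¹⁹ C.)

I_n = √(2qI·B)
2qI·B = 2 × 1.602×10⁻¹⁹ × 7.86×10⁻⁶ × 5.97×10⁵ = 1.50×10⁻¹⁸ A²
I_n = √(1.50×10⁻¹⁸) = 1.23×10⁻⁹ A = 1.23 nA

1.23 nA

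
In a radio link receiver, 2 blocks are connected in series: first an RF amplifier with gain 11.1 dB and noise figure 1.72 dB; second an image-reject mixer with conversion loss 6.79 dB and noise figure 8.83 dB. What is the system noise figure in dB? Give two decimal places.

Convert to linear (a loss of L dB is a gain of −L dB): F_i = 10^(NF_i/10), G_i = 10^(G_i,dB/10)
  Stage 1: F_1 = 10^(1.72/10) = 1.486, G_1 = 10^(11.1/10) = 12.88
  Stage 2: F_2 = 10^(8.83/10) = 7.638, G_2 = 10^(−6.79/10) = 0.2094
Friis cascade:
  F = 1.486 + (7.638 − 1)/12.88 = 2.001
NF = 10 log₁₀(2.001) = 3.01 dB

3.01 dB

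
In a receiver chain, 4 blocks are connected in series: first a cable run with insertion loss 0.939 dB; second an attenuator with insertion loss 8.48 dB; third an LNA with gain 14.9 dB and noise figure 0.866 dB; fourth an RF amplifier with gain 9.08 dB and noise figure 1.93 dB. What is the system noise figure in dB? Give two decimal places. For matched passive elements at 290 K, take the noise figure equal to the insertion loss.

Convert to linear (a loss of L dB is a gain of −L dB): F_i = 10^(NF_i/10), G_i = 10^(G_i,dB/10)
  Stage 1: F_1 = 10^(0.939/10) = 1.241, G_1 = 10^(−0.939/10) = 0.8056
  Stage 2: F_2 = 10^(8.48/10) = 7.047, G_2 = 10^(−8.48/10) = 0.1419
  Stage 3: F_3 = 10^(0.866/10) = 1.221, G_3 = 10^(14.9/10) = 30.90
  Stage 4: F_4 = 10^(1.93/10) = 1.560, G_4 = 10^(9.08/10) = 8.091
Friis cascade:
  F = 1.241 + (7.047 − 1)/0.8056 + (1.221 − 1)/0.1143 + (1.560 − 1)/3.533 = 10.84
NF = 10 log₁₀(10.84) = 10.35 dB

10.35 dB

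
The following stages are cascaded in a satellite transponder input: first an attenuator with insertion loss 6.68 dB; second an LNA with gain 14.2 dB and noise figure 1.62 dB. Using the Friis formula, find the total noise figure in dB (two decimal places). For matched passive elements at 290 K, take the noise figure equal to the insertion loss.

8.30 dB

Convert to linear (a loss of L dB is a gain of −L dB): F_i = 10^(NF_i/10), G_i = 10^(G_i,dB/10)
  Stage 1: F_1 = 10^(6.68/10) = 4.656, G_1 = 10^(−6.68/10) = 0.2148
  Stage 2: F_2 = 10^(1.62/10) = 1.452, G_2 = 10^(14.2/10) = 26.30
Friis cascade:
  F = 4.656 + (1.452 − 1)/0.2148 = 6.761
NF = 10 log₁₀(6.761) = 8.30 dB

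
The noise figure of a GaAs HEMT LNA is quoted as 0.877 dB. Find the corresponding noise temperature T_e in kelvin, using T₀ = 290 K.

F = 10^(0.877/10) = 1.22377
T_e = (F − 1)·T₀ = (1.22377 − 1) × 290 = 64.9 K

64.9 K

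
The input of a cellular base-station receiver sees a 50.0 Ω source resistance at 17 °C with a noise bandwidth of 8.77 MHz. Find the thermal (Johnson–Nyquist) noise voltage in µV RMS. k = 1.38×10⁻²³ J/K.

T = 17 °C + 273.15 = 290.15 K
V_n = √(4kTRB)
4kTRB = 4 × 1.38×10⁻²³ × 290.15 × 5.00×10¹ × 8.77×10⁶ = 7.02×10⁻¹² V²
V_n = √(7.02×10⁻¹²) = 2.65×10⁻⁶ V = 2.65 µV

2.65 µV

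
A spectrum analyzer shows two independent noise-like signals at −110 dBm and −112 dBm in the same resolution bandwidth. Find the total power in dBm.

Convert to linear, add, convert back:
P₁ = 1.00×10⁻¹⁴ W, P₂ = 6.31×10⁻¹⁵ W
P_tot = 1.63×10⁻¹⁴ W → 10 log₁₀(P_tot / 10⁻³) = −107.9 dBm

−107.9 dBm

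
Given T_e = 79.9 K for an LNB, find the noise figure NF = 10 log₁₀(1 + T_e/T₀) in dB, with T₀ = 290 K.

F = 1 + T_e/T₀ = 1 + 79.9/290 = 1.27552
NF = 10 log₁₀(1.27552) = 1.06 dB

1.06 dB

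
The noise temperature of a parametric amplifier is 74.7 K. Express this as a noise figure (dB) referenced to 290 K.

F = 1 + T_e/T₀ = 1 + 74.7/290 = 1.25759
NF = 10 log₁₀(1.25759) = 0.995 dB

0.995 dB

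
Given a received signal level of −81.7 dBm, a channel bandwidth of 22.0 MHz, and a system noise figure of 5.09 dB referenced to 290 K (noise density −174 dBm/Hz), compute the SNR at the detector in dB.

Noise floor: N = −174 + 10 log₁₀(B) + NF
10 log₁₀(2.20×10⁷) = 73.42 dB
N = −174 + 73.42 + 5.09 = −95.49 dBm
SNR = P_sig − N = −81.7 − (−95.49) = 13.79 dB → 13.8 dB

13.8 dB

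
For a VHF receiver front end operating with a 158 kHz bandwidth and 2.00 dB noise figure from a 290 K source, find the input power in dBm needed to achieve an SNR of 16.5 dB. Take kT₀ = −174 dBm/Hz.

−103.5 dBm

Sensitivity = −174 + 10 log₁₀(B) + NF + SNR_min
= −174 + 51.99 + 2.00 + 16.5
= −103.51 dBm → −103.5 dBm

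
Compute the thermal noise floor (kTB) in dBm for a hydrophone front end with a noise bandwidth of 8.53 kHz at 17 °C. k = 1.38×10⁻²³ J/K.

T = 17 °C + 273.15 = 290.15 K
P_n = kTB = 1.38×10⁻²³ × 290.15 × 8.53×10³ = 3.42×10⁻¹⁷ W
In dBm: 10 log₁₀(3.42×10⁻¹⁷ / 10⁻³) = −134.7 dBm

−134.7 dBm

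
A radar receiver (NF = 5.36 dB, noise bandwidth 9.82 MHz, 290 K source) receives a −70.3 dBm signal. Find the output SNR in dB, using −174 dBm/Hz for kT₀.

28.4 dB

Noise floor: N = −174 + 10 log₁₀(B) + NF
10 log₁₀(9.82×10⁶) = 69.92 dB
N = −174 + 69.92 + 5.36 = −98.72 dBm
SNR = P_sig − N = −70.3 − (−98.72) = 28.42 dB → 28.4 dB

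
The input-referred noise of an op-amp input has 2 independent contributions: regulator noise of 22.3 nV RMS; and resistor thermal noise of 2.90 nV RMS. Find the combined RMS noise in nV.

22.5 nV

Uncorrelated sources add in power (mean-square): V_tot = √(ΣV_i²)
V_tot = √[(2.23×10⁻⁸)² + (2.90×10⁻⁹)²] = 2.25×10⁻⁸ V = 22.5 nV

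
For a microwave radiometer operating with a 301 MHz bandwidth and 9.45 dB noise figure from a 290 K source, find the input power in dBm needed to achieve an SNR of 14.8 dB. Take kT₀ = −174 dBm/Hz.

−65.0 dBm

Sensitivity = −174 + 10 log₁₀(B) + NF + SNR_min
= −174 + 84.79 + 9.45 + 14.8
= −64.96 dBm → −65.0 dBm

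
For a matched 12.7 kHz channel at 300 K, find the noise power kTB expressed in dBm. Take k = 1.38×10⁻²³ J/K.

−132.8 dBm

P_n = kTB = 1.38×10⁻²³ × 300 × 1.27×10⁴ = 5.26×10⁻¹⁷ W
In dBm: 10 log₁₀(5.26×10⁻¹⁷ / 10⁻³) = −132.8 dBm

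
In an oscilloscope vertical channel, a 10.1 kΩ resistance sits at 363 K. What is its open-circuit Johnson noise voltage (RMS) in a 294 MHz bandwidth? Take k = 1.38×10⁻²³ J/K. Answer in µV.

244 µV

V_n = √(4kTRB)
4kTRB = 4 × 1.38×10⁻²³ × 363 × 1.01×10⁴ × 2.94×10⁸ = 5.95×10⁻⁸ V²
V_n = √(5.95×10⁻⁸) = 2.44×10⁻⁴ V = 244 µV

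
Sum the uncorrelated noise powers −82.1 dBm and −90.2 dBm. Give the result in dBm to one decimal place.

−81.5 dBm

Convert to linear, add, convert back:
P₁ = 6.17×10⁻¹² W, P₂ = 9.55×10⁻¹³ W
P_tot = 7.12×10⁻¹² W → 10 log₁₀(P_tot / 10⁻³) = −81.5 dBm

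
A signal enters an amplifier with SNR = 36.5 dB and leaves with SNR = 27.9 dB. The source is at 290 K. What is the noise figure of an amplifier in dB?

NF (dB) = SNR_in(dB) − SNR_out(dB) when the source is at T₀
NF = 36.5 − 27.9 = 8.6 dB

8.6 dB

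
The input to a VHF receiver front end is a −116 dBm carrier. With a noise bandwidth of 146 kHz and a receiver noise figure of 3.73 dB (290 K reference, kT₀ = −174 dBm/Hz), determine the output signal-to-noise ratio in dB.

2.6 dB

Noise floor: N = −174 + 10 log₁₀(B) + NF
10 log₁₀(1.46×10⁵) = 51.64 dB
N = −174 + 51.64 + 3.73 = −118.63 dBm
SNR = P_sig − N = −116 − (−118.63) = 2.63 dB → 2.6 dB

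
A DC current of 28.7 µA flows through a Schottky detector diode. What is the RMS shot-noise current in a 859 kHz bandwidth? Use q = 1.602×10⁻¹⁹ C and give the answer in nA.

2.81 nA

I_n = √(2qI·B)
2qI·B = 2 × 1.602×10⁻¹⁹ × 2.87×10⁻⁵ × 8.59×10⁵ = 7.90×10⁻¹⁸ A²
I_n = √(7.90×10⁻¹⁸) = 2.81×10⁻⁹ A = 2.81 nA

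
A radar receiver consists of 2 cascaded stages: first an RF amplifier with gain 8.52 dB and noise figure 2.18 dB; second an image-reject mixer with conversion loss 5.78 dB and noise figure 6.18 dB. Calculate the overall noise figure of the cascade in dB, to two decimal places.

3.21 dB

Convert to linear (a loss of L dB is a gain of −L dB): F_i = 10^(NF_i/10), G_i = 10^(G_i,dB/10)
  Stage 1: F_1 = 10^(2.18/10) = 1.652, G_1 = 10^(8.52/10) = 7.112
  Stage 2: F_2 = 10^(6.18/10) = 4.150, G_2 = 10^(−5.78/10) = 0.2642
Friis cascade:
  F = 1.652 + (4.150 − 1)/7.112 = 2.095
NF = 10 log₁₀(2.095) = 3.21 dB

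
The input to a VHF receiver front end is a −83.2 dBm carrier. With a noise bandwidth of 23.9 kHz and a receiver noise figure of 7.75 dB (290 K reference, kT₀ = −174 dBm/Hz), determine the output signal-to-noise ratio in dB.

39.3 dB

Noise floor: N = −174 + 10 log₁₀(B) + NF
10 log₁₀(2.39×10⁴) = 43.78 dB
N = −174 + 43.78 + 7.75 = −122.47 dBm
SNR = P_sig − N = −83.2 − (−122.47) = 39.27 dB → 39.3 dB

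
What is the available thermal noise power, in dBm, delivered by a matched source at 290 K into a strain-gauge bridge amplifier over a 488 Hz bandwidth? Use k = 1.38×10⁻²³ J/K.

−147.1 dBm

P_n = kTB = 1.38×10⁻²³ × 290 × 4.88×10² = 1.95×10⁻¹⁸ W
In dBm: 10 log₁₀(1.95×10⁻¹⁸ / 10⁻³) = −147.1 dBm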